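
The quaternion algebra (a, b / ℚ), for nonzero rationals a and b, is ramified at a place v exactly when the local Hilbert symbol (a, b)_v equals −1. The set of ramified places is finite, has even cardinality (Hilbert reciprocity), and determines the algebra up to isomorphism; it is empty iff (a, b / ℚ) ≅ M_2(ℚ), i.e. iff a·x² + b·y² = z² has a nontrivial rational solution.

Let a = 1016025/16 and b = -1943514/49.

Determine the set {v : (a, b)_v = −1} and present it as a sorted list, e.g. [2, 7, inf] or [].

[19, 31]

Mod squares: a ≡ 40641, b ≡ -2666. Check v ∈ {∞, 2, 3, 5, 7, 19, 23, 31, 43}.
v=2: v_2(a)=-4, v_2(b)=1; units ≡ 1, 3 (mod 8); ε·ε+αω+βω = 0·1+-4·1+1·0 ≡ 0  ⇒  (a,b)_2 = +1.
v=3: a=3^1·(≡2), b=3^6·(≡1) mod 3; (2|3)=-1, (1|3)=+1; (−1)^{1·6·1}·(-1)^6·(+1)^1 = +1.
v=∞: 40641 > 0 and -2666 < 0  ⇒  (a,b)_∞ = +1.
v=23: a=23^1·(≡11), b=23^0·(≡3) mod 23; (11|23)=-1, (3|23)=+1; (−1)^{1·0·11}·(-1)^0·(+1)^1 = +1.
v=31: a=31^1·(≡16), b=31^1·(≡20) mod 31; (16|31)=+1, (20|31)=+1; (−1)^{1·1·15}·(+1)^1·(+1)^1 = -1.
v=5: a=5^2·(≡1), b=5^0·(≡4) mod 5; (1|5)=+1, (4|5)=+1; (−1)^{2·0·2}·(+1)^0·(+1)^2 = +1.
v=7: a=7^0·(≡5), b=7^-2·(≡1) mod 7; (5|7)=-1, (1|7)=+1; (−1)^{0·-2·3}·(-1)^-2·(+1)^0 = +1.
v=19: a=19^1·(≡16), b=19^0·(≡10) mod 19; (16|19)=+1, (10|19)=-1; (−1)^{1·0·9}·(+1)^0·(-1)^1 = -1.
v=43: a=43^0·(≡4), b=43^1·(≡35) mod 43; (4|43)=+1, (35|43)=+1; (−1)^{0·1·21}·(+1)^1·(+1)^0 = +1.
Ram(40641, -2666) = {19, 31}; no ℚ_19-point on the conic.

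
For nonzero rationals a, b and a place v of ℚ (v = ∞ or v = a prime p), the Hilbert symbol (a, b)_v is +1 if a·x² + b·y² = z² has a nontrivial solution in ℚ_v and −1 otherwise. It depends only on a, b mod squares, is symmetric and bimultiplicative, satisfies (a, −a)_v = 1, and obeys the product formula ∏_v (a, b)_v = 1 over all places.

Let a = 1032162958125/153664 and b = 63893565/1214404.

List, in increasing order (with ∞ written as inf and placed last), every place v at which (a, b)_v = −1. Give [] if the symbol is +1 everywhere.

(a, b) ≡ (13, 85) mod (ℚ^×)²; places V = {2, 3, 5, 7, 13, 17, 19, 29, ∞}.
(a,b)_19: α=0, u≡14; β=-2, v≡4 (mod 19); (14|19)=-1, (4|19)=+1; sign (−1)^0·-1^-2·+1^0 = +1.
(a,b)_3: α=2, u≡1; β=2, v≡1 (mod 3); (1|3)=+1, (1|3)=+1; sign (−1)^0·+1^2·+1^2 = +1.
(a,b)_29: α=0, u≡28; β=-2, v≡3 (mod 29); (28|29)=+1, (3|29)=-1; sign (−1)^0·+1^-2·-1^0 = +1.
(a,b)_7: α=-4, u≡5; β=0, v≡4 (mod 7); (5|7)=-1, (4|7)=+1; sign (−1)^0·-1^0·+1^-4 = +1.
(a,b)_5: α=4, u≡2; β=1, v≡2 (mod 5); (2|5)=-1, (2|5)=-1; sign (−1)^0·-1^1·-1^4 = -1.
(a,b)_∞: sgn(13)=+, sgn(85)=+, so +1.
(a,b)_17: α=4, u≡9; β=5, v≡5 (mod 17); (9|17)=+1, (5|17)=-1; sign (−1)^0·+1^5·-1^4 = +1.
(a,b)_13: α=3, u≡4; β=0, v≡11 (mod 13); (4|13)=+1, (11|13)=-1; sign (−1)^0·+1^0·-1^3 = -1.
(a,b)_2: α=-6, β=-2; u≡5, v≡5 (mod 8); ε(u)ε(v)=0·0, αω(v)=-6·1, βω(u)=-2·1; sum ≡ 0  ⇒  +1.
Ram(13, 85) = {5, 13}; no ℚ_5-point on the conic.

[5, 13]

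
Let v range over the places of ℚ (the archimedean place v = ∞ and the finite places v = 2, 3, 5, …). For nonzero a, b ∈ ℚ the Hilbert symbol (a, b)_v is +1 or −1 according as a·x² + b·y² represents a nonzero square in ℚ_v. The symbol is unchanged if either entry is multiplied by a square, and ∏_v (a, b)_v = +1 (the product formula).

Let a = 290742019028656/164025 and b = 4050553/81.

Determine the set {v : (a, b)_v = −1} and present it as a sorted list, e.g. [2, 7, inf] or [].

[19, 43]

(a, b) ≡ (329251, 7657) mod (ℚ^×)²; places V = {2, 3, 5, 13, 17, 19, 23, 31, 43, ∞}.
(a,b)_43: α=1, u≡18; β=0, v≡18 (mod 43); (18|43)=-1, (18|43)=-1; sign (−1)^0·-1^0·-1^1 = -1.
(a,b)_19: α=3, u≡1; β=1, v≡9 (mod 19); (1|19)=+1, (9|19)=+1; sign (−1)^1·+1^1·+1^3 = -1.
(a,b)_2: α=4, β=0; u≡3, v≡1 (mod 8); ε(u)ε(v)=1·0, αω(v)=4·0, βω(u)=0·1; sum ≡ 0  ⇒  +1.
(a,b)_∞: sgn(329251)=+, sgn(7657)=+, so +1.
(a,b)_17: α=2, u≡12; β=0, v≡5 (mod 17); (12|17)=-1, (5|17)=-1; sign (−1)^0·-1^0·-1^2 = +1.
(a,b)_13: α=1, u≡3; β=1, v≡12 (mod 13); (3|13)=+1, (12|13)=+1; sign (−1)^0·+1^1·+1^1 = +1.
(a,b)_5: α=-2, u≡1; β=0, v≡3 (mod 5); (1|5)=+1, (3|5)=-1; sign (−1)^0·+1^0·-1^-2 = +1.
(a,b)_31: α=1, u≡20; β=1, v≡26 (mod 31); (20|31)=+1, (26|31)=-1; sign (−1)^1·+1^1·-1^1 = +1.
(a,b)_23: α=2, u≡8; β=2, v≡19 (mod 23); (8|23)=+1, (19|23)=-1; sign (−1)^0·+1^2·-1^2 = +1.
(a,b)_3: α=-8, u≡1; β=-4, v≡1 (mod 3); (1|3)=+1, (1|3)=+1; sign (−1)^0·+1^-4·+1^-8 = +1.
|Ram(329251, 7657)| = 2, even; anisotropic at {19, 43}.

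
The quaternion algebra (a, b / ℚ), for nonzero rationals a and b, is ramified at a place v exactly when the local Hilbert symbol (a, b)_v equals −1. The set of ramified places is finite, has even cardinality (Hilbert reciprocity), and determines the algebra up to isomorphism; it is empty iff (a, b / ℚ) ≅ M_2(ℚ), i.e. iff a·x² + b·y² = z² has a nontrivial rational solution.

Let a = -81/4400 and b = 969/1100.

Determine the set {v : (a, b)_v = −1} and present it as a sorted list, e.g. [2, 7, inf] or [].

[17, 19]

(a, b) ≡ (-11, 10659) mod (ℚ^×)²; places V = {2, 3, 5, 11, 17, 19, ∞}.
(a,b)_2: α=-4, β=-2; u≡5, v≡3 (mod 8); ε(u)ε(v)=0·1, αω(v)=-4·1, βω(u)=-2·1; sum ≡ 0  ⇒  +1.
(a,b)_∞: sgn(-11)=−, sgn(10659)=+, so +1.
(a,b)_5: α=-2, u≡4; β=-2, v≡1 (mod 5); (4|5)=+1, (1|5)=+1; sign (−1)^0·+1^-2·+1^-2 = +1.
(a,b)_3: α=4, u≡1; β=1, v≡1 (mod 3); (1|3)=+1, (1|3)=+1; sign (−1)^0·+1^1·+1^4 = +1.
(a,b)_19: α=0, u≡3; β=1, v≡3 (mod 19); (3|19)=-1, (3|19)=-1; sign (−1)^0·-1^1·-1^0 = -1.
(a,b)_11: α=-1, u≡10; β=-1, v≡1 (mod 11); (10|11)=-1, (1|11)=+1; sign (−1)^1·-1^-1·+1^-1 = +1.
(a,b)_17: α=0, u≡10; β=1, v≡9 (mod 17); (10|17)=-1, (9|17)=+1; sign (−1)^0·-1^1·+1^0 = -1.
(-11, 10659 / ℚ) ramifies at {17, 19}: a division algebra.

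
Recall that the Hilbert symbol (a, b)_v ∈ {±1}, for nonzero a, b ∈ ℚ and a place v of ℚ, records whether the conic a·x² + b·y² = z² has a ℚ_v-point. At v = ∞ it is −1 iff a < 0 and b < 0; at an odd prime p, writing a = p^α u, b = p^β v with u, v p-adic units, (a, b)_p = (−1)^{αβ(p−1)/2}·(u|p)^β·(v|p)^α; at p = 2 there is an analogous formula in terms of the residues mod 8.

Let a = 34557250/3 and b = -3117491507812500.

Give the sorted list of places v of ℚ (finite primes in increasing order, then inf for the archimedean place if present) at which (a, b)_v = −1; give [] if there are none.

[3, 5, 7, 31]

(a, b) ≡ (84630, -1365) mod (ℚ^×)²; places V = {2, 3, 5, 7, 13, 31, ∞}.
(a,b)_31: α=1, u≡7; β=2, v≡17 (mod 31); (7|31)=+1, (17|31)=-1; sign (−1)^0·+1^2·-1^1 = -1.
(a,b)_2: α=1, β=2; u≡3, v≡3 (mod 8); ε(u)ε(v)=1·1, αω(v)=1·1, βω(u)=2·1; sum ≡ 0  ⇒  +1.
(a,b)_∞: sgn(84630)=+, sgn(-1365)=−, so +1.
(a,b)_7: α=3, u≡2; β=1, v≡1 (mod 7); (2|7)=+1, (1|7)=+1; sign (−1)^1·+1^1·+1^3 = -1.
(a,b)_13: α=1, u≡12; β=3, v≡10 (mod 13); (12|13)=+1, (10|13)=+1; sign (−1)^0·+1^3·+1^1 = +1.
(a,b)_3: α=-1, u≡1; β=3, v≡1 (mod 3); (1|3)=+1, (1|3)=+1; sign (−1)^1·+1^3·+1^-1 = -1.
(a,b)_5: α=3, u≡1; β=9, v≡3 (mod 5); (1|5)=+1, (3|5)=-1; sign (−1)^0·+1^9·-1^3 = -1.
(84630, -1365 / ℚ) ramifies at {3, 5, 7, 31}: a division algebra.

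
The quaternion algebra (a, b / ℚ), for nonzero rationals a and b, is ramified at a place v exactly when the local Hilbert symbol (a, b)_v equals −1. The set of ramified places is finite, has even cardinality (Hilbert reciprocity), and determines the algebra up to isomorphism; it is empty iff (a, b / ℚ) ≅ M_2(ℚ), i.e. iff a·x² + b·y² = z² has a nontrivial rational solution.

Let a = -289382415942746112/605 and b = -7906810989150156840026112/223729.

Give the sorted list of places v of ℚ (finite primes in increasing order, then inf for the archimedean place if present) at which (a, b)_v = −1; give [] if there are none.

[3, 5, 23, 29, 37, inf]

(a, b) ≡ (-242535, -1363) mod (ℚ^×)²; places V = {2, 3, 5, 7, 11, 19, 23, 29, 37, 43, 47, ∞}.
(a,b)_43: α=0, u≡29; β=-2, v≡1 (mod 43); (29|43)=-1, (1|43)=+1; sign (−1)^0·-1^-2·+1^0 = +1.
(a,b)_3: α=1, u≡2; β=6, v≡2 (mod 3); (2|3)=-1, (2|3)=-1; sign (−1)^0·-1^6·-1^1 = -1.
(a,b)_19: α=1, u≡10; β=2, v≡5 (mod 19); (10|19)=-1, (5|19)=+1; sign (−1)^0·-1^2·+1^1 = +1.
(a,b)_2: α=16, β=14; u≡1, v≡5 (mod 8); ε(u)ε(v)=0·0, αω(v)=16·1, βω(u)=14·0; sum ≡ 0  ⇒  +1.
(a,b)_23: α=1, u≡6; β=2, v≡21 (mod 23); (6|23)=+1, (21|23)=-1; sign (−1)^0·+1^2·-1^1 = -1.
(a,b)_5: α=-1, u≡3; β=0, v≡2 (mod 5); (3|5)=-1, (2|5)=-1; sign (−1)^0·-1^0·-1^-1 = -1.
(a,b)_37: α=1, u≡2; β=2, v≡29 (mod 37); (2|37)=-1, (29|37)=-1; sign (−1)^0·-1^2·-1^1 = -1.
(a,b)_47: α=2, u≡4; β=3, v≡1 (mod 47); (4|47)=+1, (1|47)=+1; sign (−1)^0·+1^3·+1^2 = +1.
(a,b)_7: α=2, u≡1; β=0, v≡2 (mod 7); (1|7)=+1, (2|7)=+1; sign (−1)^0·+1^0·+1^2 = +1.
(a,b)_∞: sgn(-242535)=−, sgn(-1363)=−, so -1.
(a,b)_29: α=2, u≡14; β=3, v≡10 (mod 29); (14|29)=-1, (10|29)=-1; sign (−1)^0·-1^3·-1^2 = -1.
(a,b)_11: α=-2, u≡5; β=-2, v≡4 (mod 11); (5|11)=+1, (4|11)=+1; sign (−1)^0·+1^-2·+1^-2 = +1.
Ram(-242535, -1363) = {3, 5, 23, 29, 37, ∞}; no ℚ_3-point on the conic.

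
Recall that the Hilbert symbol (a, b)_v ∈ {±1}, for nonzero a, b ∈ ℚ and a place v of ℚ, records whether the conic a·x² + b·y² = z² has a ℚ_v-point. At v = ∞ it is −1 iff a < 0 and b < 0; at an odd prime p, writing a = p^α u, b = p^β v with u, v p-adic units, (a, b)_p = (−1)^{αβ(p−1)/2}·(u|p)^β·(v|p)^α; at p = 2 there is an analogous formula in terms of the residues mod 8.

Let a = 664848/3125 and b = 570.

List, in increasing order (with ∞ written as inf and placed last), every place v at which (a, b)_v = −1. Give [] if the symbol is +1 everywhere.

Mod squares: a ≡ 285, b ≡ 570. Check v ∈ {∞, 2, 3, 5, 19}.
v=19: a=19^1·(≡12), b=19^1·(≡11) mod 19; (12|19)=-1, (11|19)=+1; (−1)^{1·1·9}·(-1)^1·(+1)^1 = +1.
v=5: a=5^-5·(≡3), b=5^1·(≡4) mod 5; (3|5)=-1, (4|5)=+1; (−1)^{-5·1·2}·(-1)^1·(+1)^-5 = -1.
v=2: v_2(a)=4, v_2(b)=1; units ≡ 5, 5 (mod 8); ε·ε+αω+βω = 0·0+4·1+1·1 ≡ 1  ⇒  (a,b)_2 = -1.
v=3: a=3^7·(≡2), b=3^1·(≡1) mod 3; (2|3)=-1, (1|3)=+1; (−1)^{7·1·1}·(-1)^1·(+1)^7 = +1.
v=∞: 285 > 0 and 570 > 0  ⇒  (a,b)_∞ = +1.
|Ram(285, 570)| = 2, even; anisotropic at {2, 5}.

[2, 5]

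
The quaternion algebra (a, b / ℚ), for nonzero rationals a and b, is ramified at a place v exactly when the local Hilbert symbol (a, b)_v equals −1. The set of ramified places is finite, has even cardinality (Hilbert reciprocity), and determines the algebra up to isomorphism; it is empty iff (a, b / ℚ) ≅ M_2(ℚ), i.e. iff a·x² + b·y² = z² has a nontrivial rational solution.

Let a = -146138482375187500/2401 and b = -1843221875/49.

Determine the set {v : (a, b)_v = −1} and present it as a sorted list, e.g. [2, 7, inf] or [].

Mod squares: a ≡ -43, b ≡ -1595. Check v ∈ {∞, 2, 5, 7, 11, 17, 29, 43}.
v=17: a=17^2·(≡13), b=17^0·(≡10) mod 17; (13|17)=+1, (10|17)=-1; (−1)^{2·0·8}·(+1)^0·(-1)^2 = +1.
v=5: a=5^6·(≡3), b=5^5·(≡1) mod 5; (3|5)=-1, (1|5)=+1; (−1)^{6·5·2}·(-1)^5·(+1)^6 = -1.
v=2: v_2(a)=2, v_2(b)=0; units ≡ 5, 5 (mod 8); ε·ε+αω+βω = 0·0+2·1+0·1 ≡ 0  ⇒  (a,b)_2 = +1.
v=7: a=7^-4·(≡5), b=7^-2·(≡2) mod 7; (5|7)=-1, (2|7)=+1; (−1)^{-4·-2·3}·(-1)^-2·(+1)^-4 = +1.
v=∞: -43 < 0 and -1595 < 0  ⇒  (a,b)_∞ = -1.
v=29: a=29^2·(≡12), b=29^1·(≡18) mod 29; (12|29)=-1, (18|29)=-1; (−1)^{2·1·14}·(-1)^1·(-1)^2 = -1.
v=11: a=11^2·(≡1), b=11^1·(≡3) mod 11; (1|11)=+1, (3|11)=+1; (−1)^{2·1·5}·(+1)^1·(+1)^2 = +1.
v=43: a=43^3·(≡32), b=43^2·(≡42) mod 43; (32|43)=-1, (42|43)=-1; (−1)^{3·2·21}·(-1)^2·(-1)^3 = -1.
(-43, -1595 / ℚ) ramifies at {5, 29, 43, ∞}: a division algebra.

[5, 29, 43, inf]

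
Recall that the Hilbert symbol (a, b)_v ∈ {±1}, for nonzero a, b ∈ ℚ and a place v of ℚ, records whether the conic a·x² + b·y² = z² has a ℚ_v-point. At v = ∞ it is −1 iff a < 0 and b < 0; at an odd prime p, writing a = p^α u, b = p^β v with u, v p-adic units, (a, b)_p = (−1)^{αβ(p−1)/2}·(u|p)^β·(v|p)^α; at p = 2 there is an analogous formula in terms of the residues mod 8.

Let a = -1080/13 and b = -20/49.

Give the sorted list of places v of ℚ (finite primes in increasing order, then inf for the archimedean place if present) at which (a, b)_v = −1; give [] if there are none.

[2, 5, 13, inf]

(a, b) ≡ (-390, -5) mod (ℚ^×)²; places V = {2, 3, 5, 7, 13, ∞}.
(a,b)_∞: sgn(-390)=−, sgn(-5)=−, so -1.
(a,b)_3: α=3, u≡2; β=0, v≡1 (mod 3); (2|3)=-1, (1|3)=+1; sign (−1)^0·-1^0·+1^3 = +1.
(a,b)_13: α=-1, u≡12; β=0, v≡11 (mod 13); (12|13)=+1, (11|13)=-1; sign (−1)^0·+1^0·-1^-1 = -1.
(a,b)_2: α=3, β=2; u≡5, v≡3 (mod 8); ε(u)ε(v)=0·1, αω(v)=3·1, βω(u)=2·1; sum ≡ 1  ⇒  -1.
(a,b)_5: α=1, u≡3; β=1, v≡4 (mod 5); (3|5)=-1, (4|5)=+1; sign (−1)^0·-1^1·+1^1 = -1.
(a,b)_7: α=0, u≡2; β=-2, v≡1 (mod 7); (2|7)=+1, (1|7)=+1; sign (−1)^0·+1^-2·+1^0 = +1.
Ram(-390, -5) = {2, 5, 13, ∞}; no ℚ_2-point on the conic.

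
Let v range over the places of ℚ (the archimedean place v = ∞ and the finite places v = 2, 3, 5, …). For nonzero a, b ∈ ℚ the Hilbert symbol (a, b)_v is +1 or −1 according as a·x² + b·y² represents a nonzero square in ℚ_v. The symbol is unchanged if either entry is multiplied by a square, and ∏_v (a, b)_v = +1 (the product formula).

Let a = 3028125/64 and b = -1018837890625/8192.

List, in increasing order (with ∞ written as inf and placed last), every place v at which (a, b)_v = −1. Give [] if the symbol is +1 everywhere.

[2, 5]

Mod squares: a ≡ 4845, b ≡ -2. Check v ∈ {∞, 2, 3, 5, 17, 19}.
v=3: a=3^1·(≡1), b=3^0·(≡1) mod 3; (1|3)=+1, (1|3)=+1; (−1)^{1·0·1}·(+1)^0·(+1)^1 = +1.
v=2: v_2(a)=-6, v_2(b)=-13; units ≡ 5, 7 (mod 8); ε·ε+αω+βω = 0·1+-6·0+-13·1 ≡ 1  ⇒  (a,b)_2 = -1.
v=19: a=19^1·(≡14), b=19^2·(≡6) mod 19; (14|19)=-1, (6|19)=+1; (−1)^{1·2·9}·(-1)^2·(+1)^1 = +1.
v=17: a=17^1·(≡13), b=17^2·(≡1) mod 17; (13|17)=+1, (1|17)=+1; (−1)^{1·2·8}·(+1)^2·(+1)^1 = +1.
v=∞: 4845 > 0 and -2 < 0  ⇒  (a,b)_∞ = +1.
v=5: a=5^5·(≡1), b=5^10·(≡3) mod 5; (1|5)=+1, (3|5)=-1; (−1)^{5·10·2}·(+1)^10·(-1)^5 = -1.
(4845, -2 / ℚ) ramifies at {2, 5}: a division algebra.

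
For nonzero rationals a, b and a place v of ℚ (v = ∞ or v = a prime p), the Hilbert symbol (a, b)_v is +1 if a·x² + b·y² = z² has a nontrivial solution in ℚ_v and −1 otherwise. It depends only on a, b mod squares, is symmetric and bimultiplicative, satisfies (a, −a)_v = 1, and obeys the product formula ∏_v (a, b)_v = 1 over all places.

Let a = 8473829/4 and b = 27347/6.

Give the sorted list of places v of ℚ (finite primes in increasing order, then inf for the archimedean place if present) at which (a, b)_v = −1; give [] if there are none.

Mod squares: a ≡ 50141, b ≡ 164082. Check v ∈ {∞, 2, 3, 7, 13, 19, 23, 29, 41}.
v=23: a=23^0·(≡2), b=23^1·(≡18) mod 23; (2|23)=+1, (18|23)=+1; (−1)^{0·1·11}·(+1)^1·(+1)^0 = +1.
v=29: a=29^1·(≡21), b=29^1·(≡17) mod 29; (21|29)=-1, (17|29)=-1; (−1)^{1·1·14}·(-1)^1·(-1)^1 = +1.
v=2: v_2(a)=-2, v_2(b)=-1; units ≡ 5, 1 (mod 8); ε·ε+αω+βω = 0·0+-2·0+-1·1 ≡ 1  ⇒  (a,b)_2 = -1.
v=∞: 50141 > 0 and 164082 > 0  ⇒  (a,b)_∞ = +1.
v=7: a=7^1·(≡4), b=7^0·(≡2) mod 7; (4|7)=+1, (2|7)=+1; (−1)^{1·0·3}·(+1)^0·(+1)^1 = +1.
v=3: a=3^0·(≡2), b=3^-1·(≡1) mod 3; (2|3)=-1, (1|3)=+1; (−1)^{0·-1·1}·(-1)^-1·(+1)^0 = -1.
v=19: a=19^1·(≡1), b=19^0·(≡1) mod 19; (1|19)=+1, (1|19)=+1; (−1)^{1·0·9}·(+1)^0·(+1)^1 = +1.
v=41: a=41^0·(≡18), b=41^1·(≡36) mod 41; (18|41)=+1, (36|41)=+1; (−1)^{0·1·20}·(+1)^1·(+1)^0 = +1.
v=13: a=13^3·(≡12), b=13^0·(≡10) mod 13; (12|13)=+1, (10|13)=+1; (−1)^{3·0·6}·(+1)^0·(+1)^3 = +1.
Ram(50141, 164082) = {2, 3}; no ℚ_2-point on the conic.

[2, 3]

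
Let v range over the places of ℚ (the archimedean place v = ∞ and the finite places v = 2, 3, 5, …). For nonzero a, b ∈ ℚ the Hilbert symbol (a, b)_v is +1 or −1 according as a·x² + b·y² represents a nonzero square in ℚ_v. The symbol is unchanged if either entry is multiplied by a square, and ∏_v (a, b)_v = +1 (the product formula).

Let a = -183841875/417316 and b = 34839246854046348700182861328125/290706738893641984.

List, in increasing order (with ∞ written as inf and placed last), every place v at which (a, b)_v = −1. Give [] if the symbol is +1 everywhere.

[7, 31]

(a, b) ≡ (-667, 54901) mod (ℚ^×)²; places V = {2, 3, 5, 7, 11, 17, 19, 23, 29, 31, ∞}.
(a,b)_2: α=-2, β=-8; u≡5, v≡5 (mod 8); ε(u)ε(v)=0·0, αω(v)=-2·1, βω(u)=-8·1; sum ≡ 0  ⇒  +1.
(a,b)_17: α=-2, u≡16; β=-6, v≡1 (mod 17); (16|17)=+1, (1|17)=+1; sign (−1)^0·+1^-6·+1^-2 = +1.
(a,b)_19: α=-2, u≡1; β=-6, v≡2 (mod 19); (1|19)=+1, (2|19)=-1; sign (−1)^0·+1^-6·-1^-2 = +1.
(a,b)_5: α=4, u≡3; β=12, v≡1 (mod 5); (3|5)=-1, (1|5)=+1; sign (−1)^0·-1^12·+1^4 = +1.
(a,b)_∞: sgn(-667)=−, sgn(54901)=+, so +1.
(a,b)_31: α=0, u≡21; β=1, v≡7 (mod 31); (21|31)=-1, (7|31)=+1; sign (−1)^0·-1^1·+1^0 = -1.
(a,b)_7: α=2, u≡5; β=7, v≡5 (mod 7); (5|7)=-1, (5|7)=-1; sign (−1)^0·-1^7·-1^2 = -1.
(a,b)_11: α=0, u≡4; β=1, v≡2 (mod 11); (4|11)=+1, (2|11)=-1; sign (−1)^0·+1^1·-1^0 = +1.
(a,b)_29: α=1, u≡9; β=4, v≡25 (mod 29); (9|29)=+1, (25|29)=+1; sign (−1)^0·+1^4·+1^1 = +1.
(a,b)_23: α=1, u≡22; β=3, v≡2 (mod 23); (22|23)=-1, (2|23)=+1; sign (−1)^1·-1^3·+1^1 = +1.
(a,b)_3: α=2, u≡2; β=10, v≡1 (mod 3); (2|3)=-1, (1|3)=+1; sign (−1)^0·-1^10·+1^2 = +1.
Ram(-667, 54901) = {7, 31}; no ℚ_7-point on the conic.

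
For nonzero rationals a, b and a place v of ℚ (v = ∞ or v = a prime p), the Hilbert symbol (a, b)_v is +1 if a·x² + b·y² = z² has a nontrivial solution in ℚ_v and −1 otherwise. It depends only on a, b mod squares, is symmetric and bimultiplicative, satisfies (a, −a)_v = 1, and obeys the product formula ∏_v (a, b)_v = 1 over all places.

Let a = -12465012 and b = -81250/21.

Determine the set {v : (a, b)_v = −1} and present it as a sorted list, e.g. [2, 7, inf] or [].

(a, b) ≡ (-63597, -2730) mod (ℚ^×)²; places V = {2, 3, 5, 7, 13, 17, 29, 43, ∞}.
(a,b)_2: α=2, β=1; u≡3, v≡3 (mod 8); ε(u)ε(v)=1·1, αω(v)=2·1, βω(u)=1·1; sum ≡ 0  ⇒  +1.
(a,b)_∞: sgn(-63597)=−, sgn(-2730)=−, so -1.
(a,b)_13: α=0, u≡12; β=1, v≡2 (mod 13); (12|13)=+1, (2|13)=-1; sign (−1)^0·+1^1·-1^0 = +1.
(a,b)_17: α=1, u≡8; β=0, v≡11 (mod 17); (8|17)=+1, (11|17)=-1; sign (−1)^0·+1^0·-1^1 = -1.
(a,b)_3: α=1, u≡2; β=-1, v≡2 (mod 3); (2|3)=-1, (2|3)=-1; sign (−1)^1·-1^-1·-1^1 = -1.
(a,b)_7: α=2, u≡6; β=-1, v≡2 (mod 7); (6|7)=-1, (2|7)=+1; sign (−1)^0·-1^-1·+1^2 = -1.
(a,b)_29: α=1, u≡10; β=0, v≡28 (mod 29); (10|29)=-1, (28|29)=+1; sign (−1)^0·-1^0·+1^1 = +1.
(a,b)_43: α=1, u≡22; β=0, v≡3 (mod 43); (22|43)=-1, (3|43)=-1; sign (−1)^0·-1^0·-1^1 = -1.
(a,b)_5: α=0, u≡3; β=5, v≡4 (mod 5); (3|5)=-1, (4|5)=+1; sign (−1)^0·-1^5·+1^0 = -1.
(-63597, -2730 / ℚ) ramifies at {3, 5, 7, 17, 43, ∞}: a division algebra.

[3, 5, 7, 17, 43, inf]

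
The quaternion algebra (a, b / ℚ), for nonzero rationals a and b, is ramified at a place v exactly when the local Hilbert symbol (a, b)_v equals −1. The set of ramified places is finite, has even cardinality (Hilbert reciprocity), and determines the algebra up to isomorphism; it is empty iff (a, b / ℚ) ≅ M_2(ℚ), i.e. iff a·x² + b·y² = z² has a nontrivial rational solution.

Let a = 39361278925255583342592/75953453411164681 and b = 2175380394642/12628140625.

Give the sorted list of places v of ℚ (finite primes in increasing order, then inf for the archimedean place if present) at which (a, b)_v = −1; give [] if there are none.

(a, b) ≡ (2, 9282) mod (ℚ^×)²; places V = {2, 3, 5, 7, 11, 13, 17, 29, 31, ∞}.
(a,b)_7: α=8, u≡2; β=3, v≡3 (mod 7); (2|7)=+1, (3|7)=-1; sign (−1)^0·+1^3·-1^8 = +1.
(a,b)_2: α=13, β=1; u≡1, v≡1 (mod 8); ε(u)ε(v)=0·0, αω(v)=13·0, βω(u)=1·0; sum ≡ 0  ⇒  +1.
(a,b)_13: α=2, u≡6; β=1, v≡3 (mod 13); (6|13)=-1, (3|13)=+1; sign (−1)^0·-1^1·+1^2 = -1.
(a,b)_29: α=-4, u≡15; β=-2, v≡21 (mod 29); (15|29)=-1, (21|29)=-1; sign (−1)^0·-1^-2·-1^-4 = +1.
(a,b)_3: α=10, u≡2; β=15, v≡1 (mod 3); (2|3)=-1, (1|3)=+1; sign (−1)^0·-1^15·+1^10 = -1.
(a,b)_31: α=-6, u≡19; β=-2, v≡27 (mod 31); (19|31)=+1, (27|31)=-1; sign (−1)^0·+1^-2·-1^-6 = +1.
(a,b)_17: α=4, u≡16; β=1, v≡16 (mod 17); (16|17)=+1, (16|17)=+1; sign (−1)^0·+1^1·+1^4 = +1.
(a,b)_5: α=0, u≡2; β=-6, v≡2 (mod 5); (2|5)=-1, (2|5)=-1; sign (−1)^0·-1^-6·-1^0 = +1.
(a,b)_∞: sgn(2)=+, sgn(9282)=+, so +1.
(a,b)_11: α=-2, u≡8; β=0, v≡4 (mod 11); (8|11)=-1, (4|11)=+1; sign (−1)^0·-1^0·+1^-2 = +1.
Ram(2, 9282) = {3, 13}; no ℚ_3-point on the conic.

[3, 13]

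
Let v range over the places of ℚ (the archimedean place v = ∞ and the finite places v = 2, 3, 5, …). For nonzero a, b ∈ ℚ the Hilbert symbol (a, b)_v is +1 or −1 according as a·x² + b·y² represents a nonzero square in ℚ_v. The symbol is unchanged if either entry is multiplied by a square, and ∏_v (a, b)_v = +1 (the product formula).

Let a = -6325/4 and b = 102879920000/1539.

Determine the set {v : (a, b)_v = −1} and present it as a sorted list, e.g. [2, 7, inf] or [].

Mod squares: a ≡ -253, b ≡ 92378. Check v ∈ {∞, 2, 3, 5, 11, 13, 17, 19, 23}.
v=13: a=13^0·(≡8), b=13^1·(≡8) mod 13; (8|13)=-1, (8|13)=-1; (−1)^{0·1·6}·(-1)^1·(-1)^0 = -1.
v=11: a=11^1·(≡2), b=11^1·(≡3) mod 11; (2|11)=-1, (3|11)=+1; (−1)^{1·1·5}·(-1)^1·(+1)^1 = +1.
v=5: a=5^2·(≡3), b=5^4·(≡3) mod 5; (3|5)=-1, (3|5)=-1; (−1)^{2·4·2}·(-1)^4·(-1)^2 = +1.
v=2: v_2(a)=-2, v_2(b)=7; units ≡ 3, 5 (mod 8); ε·ε+αω+βω = 1·0+-2·1+7·1 ≡ 1  ⇒  (a,b)_2 = -1.
v=3: a=3^0·(≡2), b=3^-4·(≡2) mod 3; (2|3)=-1, (2|3)=-1; (−1)^{0·-4·1}·(-1)^-4·(-1)^0 = +1.
v=17: a=17^0·(≡4), b=17^1·(≡12) mod 17; (4|17)=+1, (12|17)=-1; (−1)^{0·1·8}·(+1)^1·(-1)^0 = +1.
v=23: a=23^1·(≡6), b=23^2·(≡21) mod 23; (6|23)=+1, (21|23)=-1; (−1)^{1·2·11}·(+1)^2·(-1)^1 = -1.
v=∞: -253 < 0 and 92378 > 0  ⇒  (a,b)_∞ = +1.
v=19: a=19^0·(≡10), b=19^-1·(≡6) mod 19; (10|19)=-1, (6|19)=+1; (−1)^{0·-1·9}·(-1)^-1·(+1)^0 = -1.
(-253, 92378 / ℚ) ramifies at {2, 13, 19, 23}: a division algebra.

[2, 13, 19, 23]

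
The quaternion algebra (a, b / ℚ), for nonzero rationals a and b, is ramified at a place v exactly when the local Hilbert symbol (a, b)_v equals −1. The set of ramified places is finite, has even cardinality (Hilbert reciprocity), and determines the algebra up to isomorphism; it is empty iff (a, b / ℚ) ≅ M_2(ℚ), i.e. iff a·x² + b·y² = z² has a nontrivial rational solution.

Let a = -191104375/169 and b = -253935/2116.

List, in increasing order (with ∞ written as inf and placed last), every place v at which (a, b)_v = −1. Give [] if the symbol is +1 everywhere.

[3, 5, 19, inf]

(a, b) ≡ (-7, -3135) mod (ℚ^×)²; places V = {2, 3, 5, 7, 11, 13, 19, 23, ∞}.
(a,b)_11: α=2, u≡4; β=1, v≡1 (mod 11); (4|11)=+1, (1|11)=+1; sign (−1)^0·+1^1·+1^2 = +1.
(a,b)_3: α=0, u≡2; β=5, v≡2 (mod 3); (2|3)=-1, (2|3)=-1; sign (−1)^0·-1^5·-1^0 = -1.
(a,b)_23: α=0, u≡9; β=-2, v≡2 (mod 23); (9|23)=+1, (2|23)=+1; sign (−1)^0·+1^-2·+1^0 = +1.
(a,b)_∞: sgn(-7)=−, sgn(-3135)=−, so -1.
(a,b)_7: α=1, u≡5; β=0, v≡2 (mod 7); (5|7)=-1, (2|7)=+1; sign (−1)^0·-1^0·+1^1 = +1.
(a,b)_13: α=-2, u≡6; β=0, v≡2 (mod 13); (6|13)=-1, (2|13)=-1; sign (−1)^0·-1^0·-1^-2 = +1.
(a,b)_19: α=2, u≡8; β=1, v≡7 (mod 19); (8|19)=-1, (7|19)=+1; sign (−1)^0·-1^1·+1^2 = -1.
(a,b)_2: α=0, β=-2; u≡1, v≡1 (mod 8); ε(u)ε(v)=0·0, αω(v)=0·0, βω(u)=-2·0; sum ≡ 0  ⇒  +1.
(a,b)_5: α=4, u≡2; β=1, v≡3 (mod 5); (2|5)=-1, (3|5)=-1; sign (−1)^0·-1^1·-1^4 = -1.
|Ram(-7, -3135)| = 4, even; anisotropic at {3, 5, 19, ∞}.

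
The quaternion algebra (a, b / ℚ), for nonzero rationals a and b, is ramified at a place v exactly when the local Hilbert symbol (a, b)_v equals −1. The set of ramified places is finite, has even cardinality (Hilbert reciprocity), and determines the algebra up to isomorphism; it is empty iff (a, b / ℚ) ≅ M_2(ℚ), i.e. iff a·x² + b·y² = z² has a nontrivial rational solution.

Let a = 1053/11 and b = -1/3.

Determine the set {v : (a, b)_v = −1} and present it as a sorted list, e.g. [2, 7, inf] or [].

Mod squares: a ≡ 143, b ≡ -3. Check v ∈ {∞, 2, 3, 11, 13}.
v=3: a=3^4·(≡2), b=3^-1·(≡2) mod 3; (2|3)=-1, (2|3)=-1; (−1)^{4·-1·1}·(-1)^-1·(-1)^4 = -1.
v=11: a=11^-1·(≡8), b=11^0·(≡7) mod 11; (8|11)=-1, (7|11)=-1; (−1)^{-1·0·5}·(-1)^0·(-1)^-1 = -1.
v=13: a=13^1·(≡5), b=13^0·(≡4) mod 13; (5|13)=-1, (4|13)=+1; (−1)^{1·0·6}·(-1)^0·(+1)^1 = +1.
v=2: v_2(a)=0, v_2(b)=0; units ≡ 7, 5 (mod 8); ε·ε+αω+βω = 1·0+0·1+0·0 ≡ 0  ⇒  (a,b)_2 = +1.
v=∞: 143 > 0 and -3 < 0  ⇒  (a,b)_∞ = +1.
Ram(143, -3) = {3, 11}; no ℚ_3-point on the conic.

[3, 11]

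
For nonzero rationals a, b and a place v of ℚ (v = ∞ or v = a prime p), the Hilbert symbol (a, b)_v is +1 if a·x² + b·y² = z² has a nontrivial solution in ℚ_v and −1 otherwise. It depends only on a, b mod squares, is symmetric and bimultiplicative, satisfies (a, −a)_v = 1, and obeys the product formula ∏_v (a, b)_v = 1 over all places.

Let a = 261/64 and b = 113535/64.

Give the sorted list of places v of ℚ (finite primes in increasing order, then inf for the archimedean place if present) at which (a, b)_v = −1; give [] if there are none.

[3, 29]

Mod squares: a ≡ 29, b ≡ 15. Check v ∈ {∞, 2, 3, 5, 29}.
v=5: a=5^0·(≡4), b=5^1·(≡3) mod 5; (4|5)=+1, (3|5)=-1; (−1)^{0·1·2}·(+1)^1·(-1)^0 = +1.
v=2: v_2(a)=-6, v_2(b)=-6; units ≡ 5, 7 (mod 8); ε·ε+αω+βω = 0·1+-6·0+-6·1 ≡ 0  ⇒  (a,b)_2 = +1.
v=∞: 29 > 0 and 15 > 0  ⇒  (a,b)_∞ = +1.
v=29: a=29^1·(≡16), b=29^2·(≡8) mod 29; (16|29)=+1, (8|29)=-1; (−1)^{1·2·14}·(+1)^2·(-1)^1 = -1.
v=3: a=3^2·(≡2), b=3^3·(≡2) mod 3; (2|3)=-1, (2|3)=-1; (−1)^{2·3·1}·(-1)^3·(-1)^2 = -1.
|Ram(29, 15)| = 2, even; anisotropic at {3, 29}.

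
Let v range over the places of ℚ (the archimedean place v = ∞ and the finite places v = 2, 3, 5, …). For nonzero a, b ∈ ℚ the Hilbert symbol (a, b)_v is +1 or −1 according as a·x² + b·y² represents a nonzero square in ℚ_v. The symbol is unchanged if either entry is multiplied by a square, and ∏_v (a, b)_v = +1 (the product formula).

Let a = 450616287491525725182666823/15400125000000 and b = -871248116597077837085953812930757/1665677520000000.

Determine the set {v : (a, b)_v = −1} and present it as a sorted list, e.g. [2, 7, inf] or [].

(a, b) ≡ (424235, -8060465) mod (ℚ^×)²; places V = {2, 3, 5, 7, 11, 13, 17, 19, 23, 29, 31, ∞}.
(a,b)_3: α=-6, u≡2; β=-6, v≡1 (mod 3); (2|3)=-1, (1|3)=+1; sign (−1)^0·-1^-6·+1^-6 = +1.
(a,b)_2: α=-6, β=-10; u≡3, v≡7 (mod 8); ε(u)ε(v)=1·1, αω(v)=-6·0, βω(u)=-10·1; sum ≡ 1  ⇒  -1.
(a,b)_∞: sgn(424235)=+, sgn(-8060465)=−, so +1.
(a,b)_7: α=1, u≡6; β=1, v≡6 (mod 7); (6|7)=-1, (6|7)=-1; sign (−1)^1·-1^1·-1^1 = -1.
(a,b)_11: α=2, u≡5; β=4, v≡3 (mod 11); (5|11)=+1, (3|11)=+1; sign (−1)^0·+1^4·+1^2 = +1.
(a,b)_29: α=10, u≡6; β=12, v≡15 (mod 29); (6|29)=+1, (15|29)=-1; sign (−1)^0·+1^12·-1^10 = +1.
(a,b)_17: α=3, u≡1; β=3, v≡16 (mod 17); (1|17)=+1, (16|17)=+1; sign (−1)^0·+1^3·+1^3 = +1.
(a,b)_5: α=-9, u≡2; β=-7, v≡3 (mod 5); (2|5)=-1, (3|5)=-1; sign (−1)^0·-1^-7·-1^-9 = +1.
(a,b)_19: α=2, u≡18; β=3, v≡16 (mod 19); (18|19)=-1, (16|19)=+1; sign (−1)^0·-1^3·+1^2 = -1.
(a,b)_13: α=-2, u≡2; β=-4, v≡1 (mod 13); (2|13)=-1, (1|13)=+1; sign (−1)^0·-1^-4·+1^-2 = +1.
(a,b)_31: α=1, u≡4; β=1, v≡11 (mod 31); (4|31)=+1, (11|31)=-1; sign (−1)^1·+1^1·-1^1 = +1.
(a,b)_23: α=1, u≡7; β=1, v≡14 (mod 23); (7|23)=-1, (14|23)=-1; sign (−1)^1·-1^1·-1^1 = -1.
Ram(424235, -8060465) = {2, 7, 19, 23}; no ℚ_2-point on the conic.

[2, 7, 19, 23]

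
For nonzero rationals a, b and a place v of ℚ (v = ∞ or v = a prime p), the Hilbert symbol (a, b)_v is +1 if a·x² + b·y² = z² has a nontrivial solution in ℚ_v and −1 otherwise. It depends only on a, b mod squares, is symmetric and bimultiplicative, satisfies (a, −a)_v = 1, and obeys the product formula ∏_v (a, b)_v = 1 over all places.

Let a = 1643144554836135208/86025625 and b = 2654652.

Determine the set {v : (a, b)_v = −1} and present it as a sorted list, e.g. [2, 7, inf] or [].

[11, 17]

(a, b) ≡ (442, 3927) mod (ℚ^×)²; places V = {2, 3, 5, 7, 11, 13, 17, 23, 31, 53, ∞}.
(a,b)_5: α=-4, u≡3; β=0, v≡2 (mod 5); (3|5)=-1, (2|5)=-1; sign (−1)^0·-1^0·-1^-4 = +1.
(a,b)_17: α=1, u≡13; β=1, v≡11 (mod 17); (13|17)=+1, (11|17)=-1; sign (−1)^0·+1^1·-1^1 = -1.
(a,b)_2: α=3, β=2; u≡5, v≡7 (mod 8); ε(u)ε(v)=0·1, αω(v)=3·0, βω(u)=2·1; sum ≡ 0  ⇒  +1.
(a,b)_3: α=0, u≡1; β=1, v≡1 (mod 3); (1|3)=+1, (1|3)=+1; sign (−1)^0·+1^1·+1^0 = +1.
(a,b)_53: α=-2, u≡5; β=0, v≡41 (mod 53); (5|53)=-1, (41|53)=-1; sign (−1)^0·-1^0·-1^-2 = +1.
(a,b)_7: α=-2, u≡1; β=1, v≡4 (mod 7); (1|7)=+1, (4|7)=+1; sign (−1)^0·+1^1·+1^-2 = +1.
(a,b)_∞: sgn(442)=+, sgn(3927)=+, so +1.
(a,b)_31: α=2, u≡7; β=0, v≡29 (mod 31); (7|31)=+1, (29|31)=-1; sign (−1)^0·+1^0·-1^2 = +1.
(a,b)_13: α=5, u≡11; β=2, v≡4 (mod 13); (11|13)=-1, (4|13)=+1; sign (−1)^0·-1^2·+1^5 = +1.
(a,b)_11: α=2, u≡7; β=1, v≡3 (mod 11); (7|11)=-1, (3|11)=+1; sign (−1)^0·-1^1·+1^2 = -1.
(a,b)_23: α=4, u≡22; β=0, v≡15 (mod 23); (22|23)=-1, (15|23)=-1; sign (−1)^0·-1^0·-1^4 = +1.
Ram(442, 3927) = {11, 17}; no ℚ_11-point on the conic.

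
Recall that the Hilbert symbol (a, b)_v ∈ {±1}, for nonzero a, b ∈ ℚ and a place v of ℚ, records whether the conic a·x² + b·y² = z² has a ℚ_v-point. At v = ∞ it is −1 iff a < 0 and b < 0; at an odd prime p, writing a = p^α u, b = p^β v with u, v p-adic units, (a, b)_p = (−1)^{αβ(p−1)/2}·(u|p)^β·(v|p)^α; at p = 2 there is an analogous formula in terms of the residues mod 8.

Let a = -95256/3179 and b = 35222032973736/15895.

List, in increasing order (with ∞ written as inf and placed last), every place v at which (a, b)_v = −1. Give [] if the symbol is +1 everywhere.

Mod squares: a ≡ -66, b ≡ 338009430. Check v ∈ {∞, 2, 3, 5, 7, 11, 17, 19, 31, 37, 47}.
v=37: a=37^0·(≡6), b=37^1·(≡9) mod 37; (6|37)=-1, (9|37)=+1; (−1)^{0·1·18}·(-1)^1·(+1)^0 = -1.
v=47: a=47^0·(≡2), b=47^1·(≡4) mod 47; (2|47)=+1, (4|47)=+1; (−1)^{0·1·23}·(+1)^1·(+1)^0 = +1.
v=17: a=17^-2·(≡15), b=17^-2·(≡3) mod 17; (15|17)=+1, (3|17)=-1; (−1)^{-2·-2·8}·(+1)^-2·(-1)^-2 = +1.
v=7: a=7^2·(≡2), b=7^2·(≡5) mod 7; (2|7)=+1, (5|7)=-1; (−1)^{2·2·3}·(+1)^2·(-1)^2 = +1.
v=3: a=3^5·(≡2), b=3^5·(≡1) mod 3; (2|3)=-1, (1|3)=+1; (−1)^{5·5·1}·(-1)^5·(+1)^5 = +1.
v=31: a=31^0·(≡15), b=31^1·(≡21) mod 31; (15|31)=-1, (21|31)=-1; (−1)^{0·1·15}·(-1)^1·(-1)^0 = -1.
v=∞: -66 < 0 and 338009430 > 0  ⇒  (a,b)_∞ = +1.
v=19: a=19^0·(≡8), b=19^3·(≡17) mod 19; (8|19)=-1, (17|19)=+1; (−1)^{0·3·9}·(-1)^3·(+1)^0 = -1.
v=5: a=5^0·(≡1), b=5^-1·(≡4) mod 5; (1|5)=+1, (4|5)=+1; (−1)^{0·-1·2}·(+1)^-1·(+1)^0 = +1.
v=11: a=11^-1·(≡5), b=11^-1·(≡1) mod 11; (5|11)=+1, (1|11)=+1; (−1)^{-1·-1·5}·(+1)^-1·(+1)^-1 = -1.
v=2: v_2(a)=3, v_2(b)=3; units ≡ 7, 3 (mod 8); ε·ε+αω+βω = 1·1+3·1+3·0 ≡ 0  ⇒  (a,b)_2 = +1.
Ram(-66, 338009430) = {11, 19, 31, 37}; no ℚ_11-point on the conic.

[11, 19, 31, 37]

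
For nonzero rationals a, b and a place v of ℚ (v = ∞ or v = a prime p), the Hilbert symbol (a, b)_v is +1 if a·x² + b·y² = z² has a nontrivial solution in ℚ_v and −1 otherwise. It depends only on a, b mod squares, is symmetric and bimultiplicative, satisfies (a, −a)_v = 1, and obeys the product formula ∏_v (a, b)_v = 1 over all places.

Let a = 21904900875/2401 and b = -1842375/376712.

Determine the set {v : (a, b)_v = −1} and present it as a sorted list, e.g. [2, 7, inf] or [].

Mod squares: a ≡ 715, b ≡ -510. Check v ∈ {∞, 2, 3, 5, 7, 11, 13, 17, 31, 41}.
v=17: a=17^0·(≡8), b=17^3·(≡15) mod 17; (8|17)=+1, (15|17)=+1; (−1)^{0·3·8}·(+1)^3·(+1)^0 = +1.
v=31: a=31^0·(≡28), b=31^-2·(≡21) mod 31; (28|31)=+1, (21|31)=-1; (−1)^{0·-2·15}·(+1)^-2·(-1)^0 = +1.
v=3: a=3^6·(≡1), b=3^1·(≡1) mod 3; (1|3)=+1, (1|3)=+1; (−1)^{6·1·1}·(+1)^1·(+1)^6 = +1.
v=2: v_2(a)=0, v_2(b)=-3; units ≡ 3, 1 (mod 8); ε·ε+αω+βω = 1·0+0·0+-3·1 ≡ 1  ⇒  (a,b)_2 = -1.
v=∞: 715 > 0 and -510 < 0  ⇒  (a,b)_∞ = +1.
v=5: a=5^3·(≡2), b=5^3·(≡3) mod 5; (2|5)=-1, (3|5)=-1; (−1)^{3·3·2}·(-1)^3·(-1)^3 = +1.
v=13: a=13^1·(≡3), b=13^0·(≡1) mod 13; (3|13)=+1, (1|13)=+1; (−1)^{1·0·6}·(+1)^0·(+1)^1 = +1.
v=11: a=11^1·(≡6), b=11^0·(≡8) mod 11; (6|11)=-1, (8|11)=-1; (−1)^{1·0·5}·(-1)^0·(-1)^1 = -1.
v=41: a=41^2·(≡20), b=41^0·(≡31) mod 41; (20|41)=+1, (31|41)=+1; (−1)^{2·0·20}·(+1)^0·(+1)^2 = +1.
v=7: a=7^-4·(≡4), b=7^-2·(≡2) mod 7; (4|7)=+1, (2|7)=+1; (−1)^{-4·-2·3}·(+1)^-2·(+1)^-4 = +1.
Ram(715, -510) = {2, 11}; no ℚ_2-point on the conic.

[2, 11]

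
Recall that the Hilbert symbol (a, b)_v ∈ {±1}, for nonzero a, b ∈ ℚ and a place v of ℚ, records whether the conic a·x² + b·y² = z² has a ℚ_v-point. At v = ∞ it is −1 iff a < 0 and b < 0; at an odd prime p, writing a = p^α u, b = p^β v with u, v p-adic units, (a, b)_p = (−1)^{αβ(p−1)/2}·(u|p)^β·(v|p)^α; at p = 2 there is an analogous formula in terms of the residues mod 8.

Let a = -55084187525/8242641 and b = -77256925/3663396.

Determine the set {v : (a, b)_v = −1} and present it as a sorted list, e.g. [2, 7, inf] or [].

Mod squares: a ≡ -26381, b ≡ -37. Check v ∈ {∞, 2, 3, 5, 11, 17, 23, 29, 31, 37}.
v=37: a=37^1·(≡36), b=37^1·(≡34) mod 37; (36|37)=+1, (34|37)=+1; (−1)^{1·1·18}·(+1)^1·(+1)^1 = +1.
v=2: v_2(a)=0, v_2(b)=-2; units ≡ 3, 3 (mod 8); ε·ε+αω+βω = 1·1+0·1+-2·1 ≡ 1  ⇒  (a,b)_2 = -1.
v=23: a=23^1·(≡3), b=23^0·(≡3) mod 23; (3|23)=+1, (3|23)=+1; (−1)^{1·0·11}·(+1)^0·(+1)^1 = +1.
v=31: a=31^1·(≡17), b=31^0·(≡2) mod 31; (17|31)=-1, (2|31)=+1; (−1)^{1·0·15}·(-1)^0·(+1)^1 = +1.
v=∞: -26381 < 0 and -37 < 0  ⇒  (a,b)_∞ = -1.
v=11: a=11^-2·(≡2), b=11^-2·(≡6) mod 11; (2|11)=-1, (6|11)=-1; (−1)^{-2·-2·5}·(-1)^-2·(-1)^-2 = +1.
v=17: a=17^4·(≡6), b=17^4·(≡12) mod 17; (6|17)=-1, (12|17)=-1; (−1)^{4·4·8}·(-1)^4·(-1)^4 = +1.
v=3: a=3^-4·(≡1), b=3^-2·(≡2) mod 3; (1|3)=+1, (2|3)=-1; (−1)^{-4·-2·1}·(+1)^-2·(-1)^-4 = +1.
v=5: a=5^2·(≡4), b=5^2·(≡3) mod 5; (4|5)=+1, (3|5)=-1; (−1)^{2·2·2}·(+1)^2·(-1)^2 = +1.
v=29: a=29^-2·(≡7), b=29^-2·(≡15) mod 29; (7|29)=+1, (15|29)=-1; (−1)^{-2·-2·14}·(+1)^-2·(-1)^-2 = +1.
|Ram(-26381, -37)| = 2, even; anisotropic at {2, ∞}.

[2, inf]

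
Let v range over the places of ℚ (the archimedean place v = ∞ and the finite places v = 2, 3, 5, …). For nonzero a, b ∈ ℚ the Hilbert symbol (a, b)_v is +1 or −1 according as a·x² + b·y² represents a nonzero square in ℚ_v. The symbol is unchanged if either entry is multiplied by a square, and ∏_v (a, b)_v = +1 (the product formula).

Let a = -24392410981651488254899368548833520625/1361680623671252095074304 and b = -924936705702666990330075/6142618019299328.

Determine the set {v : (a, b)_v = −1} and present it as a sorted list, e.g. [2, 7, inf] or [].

(a, b) ≡ (-897, -10166) mod (ℚ^×)²; places V = {2, 3, 5, 7, 13, 17, 23, 37, 47, ∞}.
(a,b)_13: α=13, u≡1; β=9, v≡6 (mod 13); (1|13)=+1, (6|13)=-1; sign (−1)^0·+1^9·-1^13 = -1.
(a,b)_17: α=2, u≡15; β=1, v≡10 (mod 17); (15|17)=+1, (10|17)=-1; sign (−1)^0·+1^1·-1^2 = +1.
(a,b)_37: α=6, u≡36; β=4, v≡10 (mod 37); (36|37)=+1, (10|37)=+1; sign (−1)^0·+1^4·+1^6 = +1.
(a,b)_∞: sgn(-897)=−, sgn(-10166)=−, so -1.
(a,b)_23: α=5, u≡21; β=3, v≡3 (mod 23); (21|23)=-1, (3|23)=+1; sign (−1)^1·-1^3·+1^5 = +1.
(a,b)_2: α=-30, β=-19; u≡7, v≡5 (mod 8); ε(u)ε(v)=1·0, αω(v)=-30·1, βω(u)=-19·0; sum ≡ 0  ⇒  +1.
(a,b)_3: α=3, u≡1; β=2, v≡1 (mod 3); (1|3)=+1, (1|3)=+1; sign (−1)^0·+1^2·+1^3 = +1.
(a,b)_47: α=-6, u≡20; β=-4, v≡39 (mod 47); (20|47)=-1, (39|47)=-1; sign (−1)^0·-1^-4·-1^-6 = +1.
(a,b)_7: α=-6, u≡5; β=-4, v≡5 (mod 7); (5|7)=-1, (5|7)=-1; sign (−1)^0·-1^-4·-1^-6 = +1.
(a,b)_5: α=4, u≡3; β=2, v≡4 (mod 5); (3|5)=-1, (4|5)=+1; sign (−1)^0·-1^2·+1^4 = +1.
|Ram(-897, -10166)| = 2, even; anisotropic at {13, ∞}.

[13, inf]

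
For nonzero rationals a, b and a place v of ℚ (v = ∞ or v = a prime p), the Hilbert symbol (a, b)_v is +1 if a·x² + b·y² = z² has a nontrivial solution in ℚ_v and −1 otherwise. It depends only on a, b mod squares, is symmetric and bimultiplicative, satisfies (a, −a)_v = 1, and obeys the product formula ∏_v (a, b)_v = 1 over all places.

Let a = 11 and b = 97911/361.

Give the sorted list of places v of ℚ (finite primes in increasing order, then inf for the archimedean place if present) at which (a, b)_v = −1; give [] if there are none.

[2, 23]

Mod squares: a ≡ 11, b ≡ 10879. Check v ∈ {∞, 2, 3, 11, 19, 23, 43}.
v=2: v_2(a)=0, v_2(b)=0; units ≡ 3, 7 (mod 8); ε·ε+αω+βω = 1·1+0·0+0·1 ≡ 1  ⇒  (a,b)_2 = -1.
v=23: a=23^0·(≡11), b=23^1·(≡3) mod 23; (11|23)=-1, (3|23)=+1; (−1)^{0·1·11}·(-1)^1·(+1)^0 = -1.
v=43: a=43^0·(≡11), b=43^1·(≡10) mod 43; (11|43)=+1, (10|43)=+1; (−1)^{0·1·21}·(+1)^1·(+1)^0 = +1.
v=11: a=11^1·(≡1), b=11^1·(≡10) mod 11; (1|11)=+1, (10|11)=-1; (−1)^{1·1·5}·(+1)^1·(-1)^1 = +1.
v=∞: 11 > 0 and 10879 > 0  ⇒  (a,b)_∞ = +1.
v=19: a=19^0·(≡11), b=19^-2·(≡4) mod 19; (11|19)=+1, (4|19)=+1; (−1)^{0·-2·9}·(+1)^-2·(+1)^0 = +1.
v=3: a=3^0·(≡2), b=3^2·(≡1) mod 3; (2|3)=-1, (1|3)=+1; (−1)^{0·2·1}·(-1)^2·(+1)^0 = +1.
(11, 10879 / ℚ) ramifies at {2, 23}: a division algebra.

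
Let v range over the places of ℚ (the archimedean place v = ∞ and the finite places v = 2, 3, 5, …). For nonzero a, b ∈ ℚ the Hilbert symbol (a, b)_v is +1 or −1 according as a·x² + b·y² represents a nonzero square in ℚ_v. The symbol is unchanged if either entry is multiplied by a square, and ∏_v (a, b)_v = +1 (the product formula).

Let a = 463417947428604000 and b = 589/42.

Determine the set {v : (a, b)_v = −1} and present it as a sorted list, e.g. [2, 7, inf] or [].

(a, b) ≡ (188790, 24738) mod (ℚ^×)²; places V = {2, 3, 5, 7, 19, 29, 31, ∞}.
(a,b)_3: α=1, u≡2; β=-1, v≡2 (mod 3); (2|3)=-1, (2|3)=-1; sign (−1)^1·-1^-1·-1^1 = -1.
(a,b)_∞: sgn(188790)=+, sgn(24738)=+, so +1.
(a,b)_2: α=5, β=-1; u≡3, v≡1 (mod 8); ε(u)ε(v)=1·0, αω(v)=5·0, βω(u)=-1·1; sum ≡ 1  ⇒  -1.
(a,b)_7: α=3, u≡3; β=-1, v≡6 (mod 7); (3|7)=-1, (6|7)=-1; sign (−1)^1·-1^-1·-1^3 = -1.
(a,b)_29: α=1, u≡18; β=0, v≡23 (mod 29); (18|29)=-1, (23|29)=+1; sign (−1)^0·-1^0·+1^1 = +1.
(a,b)_19: α=4, u≡4; β=1, v≡3 (mod 19); (4|19)=+1, (3|19)=-1; sign (−1)^0·+1^1·-1^4 = +1.
(a,b)_5: α=3, u≡2; β=0, v≡2 (mod 5); (2|5)=-1, (2|5)=-1; sign (−1)^0·-1^0·-1^3 = -1.
(a,b)_31: α=3, u≡5; β=1, v≡13 (mod 31); (5|31)=+1, (13|31)=-1; sign (−1)^1·+1^1·-1^3 = +1.
Ram(188790, 24738) = {2, 3, 5, 7}; no ℚ_2-point on the conic.

[2, 3, 5, 7]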